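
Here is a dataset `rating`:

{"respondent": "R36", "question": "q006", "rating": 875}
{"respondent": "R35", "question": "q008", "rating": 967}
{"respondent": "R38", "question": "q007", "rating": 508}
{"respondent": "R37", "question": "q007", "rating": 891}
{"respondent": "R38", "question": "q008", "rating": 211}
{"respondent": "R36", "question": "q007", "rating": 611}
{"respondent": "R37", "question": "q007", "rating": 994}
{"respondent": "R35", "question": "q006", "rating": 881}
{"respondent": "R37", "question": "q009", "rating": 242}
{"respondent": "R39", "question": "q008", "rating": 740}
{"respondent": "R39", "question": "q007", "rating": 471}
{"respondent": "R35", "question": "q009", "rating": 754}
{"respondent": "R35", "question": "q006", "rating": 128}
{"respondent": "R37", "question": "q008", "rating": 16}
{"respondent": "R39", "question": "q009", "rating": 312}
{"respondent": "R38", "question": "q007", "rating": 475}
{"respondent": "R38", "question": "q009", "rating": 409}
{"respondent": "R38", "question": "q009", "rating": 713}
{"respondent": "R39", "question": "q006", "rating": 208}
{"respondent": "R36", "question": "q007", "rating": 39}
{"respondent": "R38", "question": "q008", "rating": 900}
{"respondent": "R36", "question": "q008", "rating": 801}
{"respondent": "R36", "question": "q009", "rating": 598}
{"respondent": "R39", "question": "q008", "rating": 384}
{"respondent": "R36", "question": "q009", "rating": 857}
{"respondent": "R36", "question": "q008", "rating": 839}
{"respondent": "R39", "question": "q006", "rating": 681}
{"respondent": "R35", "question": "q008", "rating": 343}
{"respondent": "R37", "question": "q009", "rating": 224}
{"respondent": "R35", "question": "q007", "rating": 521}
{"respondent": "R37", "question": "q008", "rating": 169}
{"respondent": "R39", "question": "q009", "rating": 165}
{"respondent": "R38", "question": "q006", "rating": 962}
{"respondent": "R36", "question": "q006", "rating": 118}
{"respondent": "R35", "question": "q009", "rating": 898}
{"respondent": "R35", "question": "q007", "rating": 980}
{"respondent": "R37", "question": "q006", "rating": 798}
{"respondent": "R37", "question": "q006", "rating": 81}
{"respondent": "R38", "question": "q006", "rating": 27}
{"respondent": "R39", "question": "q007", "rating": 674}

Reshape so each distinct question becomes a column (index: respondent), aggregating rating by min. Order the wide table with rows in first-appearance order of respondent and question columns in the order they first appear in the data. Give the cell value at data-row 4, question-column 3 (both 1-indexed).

With rows in first-appearance order of respondent, row 4 is respondent=R37. question columns in first-appearance order: q006, q008, q007, q009; column 3 is q007.
Long rows with respondent=R37, question=q007: min(891, 994) = 891.

891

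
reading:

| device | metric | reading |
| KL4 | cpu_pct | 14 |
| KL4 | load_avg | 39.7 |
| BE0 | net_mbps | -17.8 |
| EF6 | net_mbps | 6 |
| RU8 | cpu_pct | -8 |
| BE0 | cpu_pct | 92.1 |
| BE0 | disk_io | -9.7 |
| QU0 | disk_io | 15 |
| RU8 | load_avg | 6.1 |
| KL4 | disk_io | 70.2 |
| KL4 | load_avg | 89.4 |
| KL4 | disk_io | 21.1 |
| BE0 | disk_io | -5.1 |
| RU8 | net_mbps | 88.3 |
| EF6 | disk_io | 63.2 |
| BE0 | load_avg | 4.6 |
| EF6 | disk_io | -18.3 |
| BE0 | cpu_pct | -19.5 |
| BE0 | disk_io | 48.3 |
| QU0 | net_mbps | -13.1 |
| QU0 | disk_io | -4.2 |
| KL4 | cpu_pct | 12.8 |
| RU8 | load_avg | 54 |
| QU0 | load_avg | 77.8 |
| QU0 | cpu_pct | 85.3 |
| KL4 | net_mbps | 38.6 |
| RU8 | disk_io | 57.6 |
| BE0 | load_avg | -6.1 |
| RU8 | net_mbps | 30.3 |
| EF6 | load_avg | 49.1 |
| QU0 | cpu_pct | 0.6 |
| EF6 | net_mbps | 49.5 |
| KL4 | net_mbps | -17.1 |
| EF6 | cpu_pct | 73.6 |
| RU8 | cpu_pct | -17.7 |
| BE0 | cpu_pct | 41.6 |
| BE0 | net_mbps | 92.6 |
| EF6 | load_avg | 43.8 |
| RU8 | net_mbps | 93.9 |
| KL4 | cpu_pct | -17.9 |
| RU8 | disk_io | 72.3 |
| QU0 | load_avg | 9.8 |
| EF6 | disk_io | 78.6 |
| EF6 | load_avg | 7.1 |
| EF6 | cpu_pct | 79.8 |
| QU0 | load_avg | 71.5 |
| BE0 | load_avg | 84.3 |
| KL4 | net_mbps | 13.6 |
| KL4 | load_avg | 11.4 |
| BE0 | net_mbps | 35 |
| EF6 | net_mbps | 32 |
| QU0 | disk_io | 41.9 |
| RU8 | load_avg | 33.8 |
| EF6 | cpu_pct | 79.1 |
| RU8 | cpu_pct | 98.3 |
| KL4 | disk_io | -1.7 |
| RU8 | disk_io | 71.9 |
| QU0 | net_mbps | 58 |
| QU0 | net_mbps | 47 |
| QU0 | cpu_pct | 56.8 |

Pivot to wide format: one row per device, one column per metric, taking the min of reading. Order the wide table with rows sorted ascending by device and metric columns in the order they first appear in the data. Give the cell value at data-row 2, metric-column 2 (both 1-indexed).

7.1

With rows sorted ascending by device, row 2 is device=EF6. metric columns in first-appearance order: cpu_pct, load_avg, net_mbps, disk_io; column 2 is load_avg.
Long rows with device=EF6, metric=load_avg: min(49.1, 43.8, 7.1) = 7.1.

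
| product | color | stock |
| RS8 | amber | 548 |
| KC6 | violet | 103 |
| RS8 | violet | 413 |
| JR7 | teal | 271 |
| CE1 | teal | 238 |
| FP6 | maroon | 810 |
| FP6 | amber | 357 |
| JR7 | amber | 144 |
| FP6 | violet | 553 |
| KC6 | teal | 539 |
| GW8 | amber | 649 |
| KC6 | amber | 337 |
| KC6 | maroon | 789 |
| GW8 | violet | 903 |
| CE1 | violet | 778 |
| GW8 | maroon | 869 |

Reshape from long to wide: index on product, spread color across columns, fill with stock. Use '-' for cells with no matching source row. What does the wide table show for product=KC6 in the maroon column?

The long row with product=KC6, color=maroon has stock=789.

789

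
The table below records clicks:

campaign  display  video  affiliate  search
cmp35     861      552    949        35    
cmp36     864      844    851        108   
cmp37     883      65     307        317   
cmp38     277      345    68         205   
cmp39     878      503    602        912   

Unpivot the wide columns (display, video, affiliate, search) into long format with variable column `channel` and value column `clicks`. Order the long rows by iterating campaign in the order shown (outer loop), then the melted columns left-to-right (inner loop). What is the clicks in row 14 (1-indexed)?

20 rows total (5 × 4). Row 14: index ⌊(14-1)/4⌋ = 3 into campaign → cmp38; (14-1) mod 4 = 1 into the melted columns → video.
So row 14 is (cmp38, video, 345); clicks = 345.

345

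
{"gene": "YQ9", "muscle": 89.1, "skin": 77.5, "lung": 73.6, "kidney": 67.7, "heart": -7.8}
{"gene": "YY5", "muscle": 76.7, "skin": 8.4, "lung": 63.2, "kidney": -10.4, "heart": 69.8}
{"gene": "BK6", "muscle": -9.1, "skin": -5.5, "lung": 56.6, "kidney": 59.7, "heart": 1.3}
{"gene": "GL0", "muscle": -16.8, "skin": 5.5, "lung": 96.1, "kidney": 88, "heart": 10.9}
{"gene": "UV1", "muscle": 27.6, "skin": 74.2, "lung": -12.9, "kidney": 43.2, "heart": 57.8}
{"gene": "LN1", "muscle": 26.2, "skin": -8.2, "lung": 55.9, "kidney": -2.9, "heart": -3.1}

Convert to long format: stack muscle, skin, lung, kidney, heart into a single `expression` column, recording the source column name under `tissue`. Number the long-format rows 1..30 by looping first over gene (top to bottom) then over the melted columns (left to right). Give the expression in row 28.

30 rows total (6 × 5). Row 28: index ⌊(28-1)/5⌋ = 5 into gene → LN1; (28-1) mod 5 = 2 into the melted columns → lung.
So row 28 is (LN1, lung, 55.9); expression = 55.9.

55.9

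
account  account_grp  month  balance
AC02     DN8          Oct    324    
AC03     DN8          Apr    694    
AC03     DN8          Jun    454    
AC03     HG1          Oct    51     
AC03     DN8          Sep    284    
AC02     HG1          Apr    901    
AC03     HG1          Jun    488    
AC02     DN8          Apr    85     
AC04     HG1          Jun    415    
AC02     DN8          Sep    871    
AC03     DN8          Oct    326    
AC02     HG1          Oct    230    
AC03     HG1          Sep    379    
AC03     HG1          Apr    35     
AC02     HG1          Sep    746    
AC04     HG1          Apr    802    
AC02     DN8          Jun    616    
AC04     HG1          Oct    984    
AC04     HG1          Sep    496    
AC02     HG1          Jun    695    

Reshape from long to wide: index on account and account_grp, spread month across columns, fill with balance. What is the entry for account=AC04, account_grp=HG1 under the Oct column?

984

Wide layout: rows indexed by account and account_grp, columns are the 4 distinct month values (Oct, Apr, Jun, Sep).
Cell (account=AC04, account_grp=HG1, month=Oct) draws from the long row where account=AC04, account_grp=HG1 and month=Oct, which has balance=984.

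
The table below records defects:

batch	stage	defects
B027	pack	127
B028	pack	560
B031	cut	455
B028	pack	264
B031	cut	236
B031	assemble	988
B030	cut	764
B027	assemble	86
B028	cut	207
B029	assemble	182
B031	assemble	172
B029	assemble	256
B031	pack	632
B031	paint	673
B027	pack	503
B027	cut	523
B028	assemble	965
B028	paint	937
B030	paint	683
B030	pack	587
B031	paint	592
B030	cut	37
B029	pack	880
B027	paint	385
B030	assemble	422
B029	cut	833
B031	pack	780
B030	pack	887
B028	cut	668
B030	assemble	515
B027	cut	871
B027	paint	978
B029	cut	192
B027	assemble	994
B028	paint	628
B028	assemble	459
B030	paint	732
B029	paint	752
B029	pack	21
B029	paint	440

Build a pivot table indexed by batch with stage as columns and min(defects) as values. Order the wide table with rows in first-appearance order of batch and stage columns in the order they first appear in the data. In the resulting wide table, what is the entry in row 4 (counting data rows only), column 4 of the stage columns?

With rows in first-appearance order of batch, row 4 is batch=B030. stage columns in first-appearance order: pack, cut, assemble, paint; column 4 is paint.
Long rows with batch=B030, stage=paint: min(683, 732) = 683.

683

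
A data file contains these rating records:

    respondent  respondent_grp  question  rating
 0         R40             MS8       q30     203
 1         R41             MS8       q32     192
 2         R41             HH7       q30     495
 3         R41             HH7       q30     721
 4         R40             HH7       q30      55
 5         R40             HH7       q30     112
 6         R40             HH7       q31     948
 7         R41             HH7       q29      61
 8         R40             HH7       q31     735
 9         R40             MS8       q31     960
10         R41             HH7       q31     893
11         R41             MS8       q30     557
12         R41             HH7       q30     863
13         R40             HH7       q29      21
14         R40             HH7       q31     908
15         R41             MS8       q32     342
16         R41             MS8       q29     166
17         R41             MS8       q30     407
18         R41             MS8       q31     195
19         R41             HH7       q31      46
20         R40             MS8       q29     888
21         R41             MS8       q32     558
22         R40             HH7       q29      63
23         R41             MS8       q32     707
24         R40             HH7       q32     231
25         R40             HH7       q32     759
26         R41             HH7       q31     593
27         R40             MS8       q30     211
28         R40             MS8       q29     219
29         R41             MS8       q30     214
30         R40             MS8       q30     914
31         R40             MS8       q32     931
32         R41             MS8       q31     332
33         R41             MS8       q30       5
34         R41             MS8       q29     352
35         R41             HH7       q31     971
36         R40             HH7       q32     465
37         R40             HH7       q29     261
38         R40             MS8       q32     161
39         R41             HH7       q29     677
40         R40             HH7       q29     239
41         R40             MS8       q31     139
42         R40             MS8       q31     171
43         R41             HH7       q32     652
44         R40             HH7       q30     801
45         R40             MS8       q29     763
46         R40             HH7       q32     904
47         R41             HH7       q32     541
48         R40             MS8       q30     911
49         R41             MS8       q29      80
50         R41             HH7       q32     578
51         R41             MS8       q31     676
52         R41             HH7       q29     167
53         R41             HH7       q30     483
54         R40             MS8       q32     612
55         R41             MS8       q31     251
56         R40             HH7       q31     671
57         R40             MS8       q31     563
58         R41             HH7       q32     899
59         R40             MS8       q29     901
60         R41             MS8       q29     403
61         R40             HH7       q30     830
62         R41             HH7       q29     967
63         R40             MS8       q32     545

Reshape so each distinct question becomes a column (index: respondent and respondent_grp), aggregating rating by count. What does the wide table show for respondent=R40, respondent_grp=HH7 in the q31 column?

Rows with respondent=R40, respondent_grp=HH7 and question=q31: rating values are 948, 735, 908, 671.
4 rows match — count = 4.

4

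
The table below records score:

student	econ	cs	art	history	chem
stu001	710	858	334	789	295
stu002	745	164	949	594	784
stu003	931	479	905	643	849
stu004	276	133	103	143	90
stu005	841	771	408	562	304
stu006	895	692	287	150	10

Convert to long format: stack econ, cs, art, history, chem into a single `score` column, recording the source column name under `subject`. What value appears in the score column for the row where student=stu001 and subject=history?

Unpivoting turns each (student, wide-column) pair into one long row.
The wide cell at row stu001, column history holds 789, so the long row (stu001, history) has score=789.

789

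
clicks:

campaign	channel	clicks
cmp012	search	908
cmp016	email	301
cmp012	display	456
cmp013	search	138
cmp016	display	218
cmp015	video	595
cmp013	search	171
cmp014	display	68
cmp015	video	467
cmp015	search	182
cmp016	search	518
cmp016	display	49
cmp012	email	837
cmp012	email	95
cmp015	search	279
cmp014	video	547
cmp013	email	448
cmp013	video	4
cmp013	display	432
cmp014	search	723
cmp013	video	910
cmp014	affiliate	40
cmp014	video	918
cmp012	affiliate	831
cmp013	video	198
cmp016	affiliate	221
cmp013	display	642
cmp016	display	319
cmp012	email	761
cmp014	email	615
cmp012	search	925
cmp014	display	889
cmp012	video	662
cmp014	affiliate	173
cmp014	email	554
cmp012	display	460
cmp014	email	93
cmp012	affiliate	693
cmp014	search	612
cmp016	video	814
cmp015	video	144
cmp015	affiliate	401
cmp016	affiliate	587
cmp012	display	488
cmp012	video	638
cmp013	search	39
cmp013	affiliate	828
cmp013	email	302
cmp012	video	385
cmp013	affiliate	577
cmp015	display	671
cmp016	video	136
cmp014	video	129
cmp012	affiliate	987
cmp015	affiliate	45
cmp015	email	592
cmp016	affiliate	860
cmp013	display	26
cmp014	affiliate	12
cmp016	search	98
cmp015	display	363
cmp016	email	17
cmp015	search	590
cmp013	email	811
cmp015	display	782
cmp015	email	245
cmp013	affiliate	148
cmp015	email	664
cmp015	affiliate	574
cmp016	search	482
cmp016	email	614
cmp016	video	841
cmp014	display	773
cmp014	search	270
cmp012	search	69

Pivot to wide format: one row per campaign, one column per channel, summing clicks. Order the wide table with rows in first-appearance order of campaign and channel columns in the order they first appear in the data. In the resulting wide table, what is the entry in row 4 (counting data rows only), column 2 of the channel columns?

With rows in first-appearance order of campaign, row 4 is campaign=cmp015. channel columns in first-appearance order: search, email, display, video, affiliate; column 2 is email.
Long rows with campaign=cmp015, channel=email: 592 + 245 + 664 = 1501.

1501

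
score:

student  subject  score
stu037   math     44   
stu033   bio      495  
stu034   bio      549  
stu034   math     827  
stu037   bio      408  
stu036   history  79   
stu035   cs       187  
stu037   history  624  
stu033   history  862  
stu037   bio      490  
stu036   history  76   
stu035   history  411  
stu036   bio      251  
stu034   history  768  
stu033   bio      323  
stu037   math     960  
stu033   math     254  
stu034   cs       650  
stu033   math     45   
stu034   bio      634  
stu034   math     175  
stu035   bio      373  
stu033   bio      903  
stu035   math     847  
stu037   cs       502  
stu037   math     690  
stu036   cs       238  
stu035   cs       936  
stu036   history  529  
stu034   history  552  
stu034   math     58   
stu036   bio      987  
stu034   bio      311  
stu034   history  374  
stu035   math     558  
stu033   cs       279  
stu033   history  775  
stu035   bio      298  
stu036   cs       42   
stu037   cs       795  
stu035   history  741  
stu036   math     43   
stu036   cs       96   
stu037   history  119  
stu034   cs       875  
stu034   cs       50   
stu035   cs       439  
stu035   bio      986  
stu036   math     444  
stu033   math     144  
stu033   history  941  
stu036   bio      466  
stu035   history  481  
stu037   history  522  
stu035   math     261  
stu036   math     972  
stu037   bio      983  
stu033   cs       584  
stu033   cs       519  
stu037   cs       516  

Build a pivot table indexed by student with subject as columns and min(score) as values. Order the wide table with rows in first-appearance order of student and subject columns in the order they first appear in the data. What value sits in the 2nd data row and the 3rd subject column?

With rows in first-appearance order of student, row 2 is student=stu033. subject columns in first-appearance order: math, bio, history, cs; column 3 is history.
Long rows with student=stu033, subject=history: min(862, 775, 941) = 775.

775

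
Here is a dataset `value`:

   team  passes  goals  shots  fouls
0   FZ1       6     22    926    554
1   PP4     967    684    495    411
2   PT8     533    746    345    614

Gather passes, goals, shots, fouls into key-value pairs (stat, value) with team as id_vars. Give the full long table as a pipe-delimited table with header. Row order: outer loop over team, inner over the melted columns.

| team | stat | value |
| FZ1 | passes | 6 |
| FZ1 | goals | 22 |
| FZ1 | shots | 926 |
| FZ1 | fouls | 554 |
| PP4 | passes | 967 |
| PP4 | goals | 684 |
| PP4 | shots | 495 |
| PP4 | fouls | 411 |
| PT8 | passes | 533 |
| PT8 | goals | 746 |
| PT8 | shots | 345 |
| PT8 | fouls | 614 |

Each (team, column) pair becomes one row: 3 × 4 = 12 rows.
For example, (FZ1, passes) → value=6.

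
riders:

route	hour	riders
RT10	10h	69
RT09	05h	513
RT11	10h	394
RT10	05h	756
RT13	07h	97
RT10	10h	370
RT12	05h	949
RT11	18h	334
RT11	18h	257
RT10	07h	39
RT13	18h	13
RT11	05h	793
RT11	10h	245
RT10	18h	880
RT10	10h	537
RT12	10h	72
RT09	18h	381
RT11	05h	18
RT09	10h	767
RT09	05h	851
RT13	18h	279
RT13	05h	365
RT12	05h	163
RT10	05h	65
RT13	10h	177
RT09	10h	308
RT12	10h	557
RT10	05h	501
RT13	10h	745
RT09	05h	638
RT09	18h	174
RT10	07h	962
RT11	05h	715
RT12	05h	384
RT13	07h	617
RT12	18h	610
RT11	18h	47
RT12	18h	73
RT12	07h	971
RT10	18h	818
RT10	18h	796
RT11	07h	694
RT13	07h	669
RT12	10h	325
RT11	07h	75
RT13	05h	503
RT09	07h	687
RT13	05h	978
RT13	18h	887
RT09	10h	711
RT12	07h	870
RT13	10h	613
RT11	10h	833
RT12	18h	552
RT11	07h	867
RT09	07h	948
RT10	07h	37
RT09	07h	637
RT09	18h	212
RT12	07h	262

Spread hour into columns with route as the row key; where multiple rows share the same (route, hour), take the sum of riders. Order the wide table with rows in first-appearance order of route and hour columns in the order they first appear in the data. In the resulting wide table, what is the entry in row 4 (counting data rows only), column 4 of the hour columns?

With rows in first-appearance order of route, row 4 is route=RT13. hour columns in first-appearance order: 10h, 05h, 07h, 18h; column 4 is 18h.
Long rows with route=RT13, hour=18h: 13 + 279 + 887 = 1179.

1179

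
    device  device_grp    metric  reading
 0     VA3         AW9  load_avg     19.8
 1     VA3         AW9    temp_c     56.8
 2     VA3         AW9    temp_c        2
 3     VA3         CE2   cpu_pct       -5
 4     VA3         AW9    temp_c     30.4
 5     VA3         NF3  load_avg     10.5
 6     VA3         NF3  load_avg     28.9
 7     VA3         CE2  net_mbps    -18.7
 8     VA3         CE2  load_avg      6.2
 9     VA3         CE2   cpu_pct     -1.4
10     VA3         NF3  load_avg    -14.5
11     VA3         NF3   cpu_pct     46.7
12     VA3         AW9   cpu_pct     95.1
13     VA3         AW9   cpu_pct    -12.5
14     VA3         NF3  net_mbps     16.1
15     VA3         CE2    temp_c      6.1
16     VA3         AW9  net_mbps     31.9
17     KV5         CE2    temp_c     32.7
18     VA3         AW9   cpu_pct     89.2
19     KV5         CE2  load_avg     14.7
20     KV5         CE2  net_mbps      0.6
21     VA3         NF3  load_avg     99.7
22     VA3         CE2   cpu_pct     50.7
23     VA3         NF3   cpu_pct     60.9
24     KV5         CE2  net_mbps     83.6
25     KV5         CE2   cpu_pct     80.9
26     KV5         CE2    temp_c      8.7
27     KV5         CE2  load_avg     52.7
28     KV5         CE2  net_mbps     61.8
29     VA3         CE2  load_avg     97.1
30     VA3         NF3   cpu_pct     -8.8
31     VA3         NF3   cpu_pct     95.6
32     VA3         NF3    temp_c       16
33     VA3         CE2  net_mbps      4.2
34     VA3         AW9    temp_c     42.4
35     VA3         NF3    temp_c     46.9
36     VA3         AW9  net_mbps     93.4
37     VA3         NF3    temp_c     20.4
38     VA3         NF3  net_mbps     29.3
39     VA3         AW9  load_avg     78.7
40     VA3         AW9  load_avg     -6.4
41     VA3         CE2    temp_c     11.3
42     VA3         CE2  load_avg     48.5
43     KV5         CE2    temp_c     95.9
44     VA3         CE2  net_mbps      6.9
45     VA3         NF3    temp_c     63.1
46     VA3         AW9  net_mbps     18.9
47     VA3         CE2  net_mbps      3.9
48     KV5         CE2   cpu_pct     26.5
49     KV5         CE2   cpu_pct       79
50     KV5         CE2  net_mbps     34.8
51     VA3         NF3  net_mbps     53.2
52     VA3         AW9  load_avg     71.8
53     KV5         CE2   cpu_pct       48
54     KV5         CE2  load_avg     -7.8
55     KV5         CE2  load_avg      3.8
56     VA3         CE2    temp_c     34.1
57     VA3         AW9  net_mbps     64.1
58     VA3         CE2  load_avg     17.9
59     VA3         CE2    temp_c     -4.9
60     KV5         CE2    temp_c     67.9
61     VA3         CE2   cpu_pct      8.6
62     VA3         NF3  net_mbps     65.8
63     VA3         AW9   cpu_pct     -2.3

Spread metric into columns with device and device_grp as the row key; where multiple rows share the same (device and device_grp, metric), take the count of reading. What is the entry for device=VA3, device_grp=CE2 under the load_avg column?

4

Rows with device=VA3, device_grp=CE2 and metric=load_avg: reading values are 6.2, 97.1, 48.5, 17.9.
4 rows match — count = 4.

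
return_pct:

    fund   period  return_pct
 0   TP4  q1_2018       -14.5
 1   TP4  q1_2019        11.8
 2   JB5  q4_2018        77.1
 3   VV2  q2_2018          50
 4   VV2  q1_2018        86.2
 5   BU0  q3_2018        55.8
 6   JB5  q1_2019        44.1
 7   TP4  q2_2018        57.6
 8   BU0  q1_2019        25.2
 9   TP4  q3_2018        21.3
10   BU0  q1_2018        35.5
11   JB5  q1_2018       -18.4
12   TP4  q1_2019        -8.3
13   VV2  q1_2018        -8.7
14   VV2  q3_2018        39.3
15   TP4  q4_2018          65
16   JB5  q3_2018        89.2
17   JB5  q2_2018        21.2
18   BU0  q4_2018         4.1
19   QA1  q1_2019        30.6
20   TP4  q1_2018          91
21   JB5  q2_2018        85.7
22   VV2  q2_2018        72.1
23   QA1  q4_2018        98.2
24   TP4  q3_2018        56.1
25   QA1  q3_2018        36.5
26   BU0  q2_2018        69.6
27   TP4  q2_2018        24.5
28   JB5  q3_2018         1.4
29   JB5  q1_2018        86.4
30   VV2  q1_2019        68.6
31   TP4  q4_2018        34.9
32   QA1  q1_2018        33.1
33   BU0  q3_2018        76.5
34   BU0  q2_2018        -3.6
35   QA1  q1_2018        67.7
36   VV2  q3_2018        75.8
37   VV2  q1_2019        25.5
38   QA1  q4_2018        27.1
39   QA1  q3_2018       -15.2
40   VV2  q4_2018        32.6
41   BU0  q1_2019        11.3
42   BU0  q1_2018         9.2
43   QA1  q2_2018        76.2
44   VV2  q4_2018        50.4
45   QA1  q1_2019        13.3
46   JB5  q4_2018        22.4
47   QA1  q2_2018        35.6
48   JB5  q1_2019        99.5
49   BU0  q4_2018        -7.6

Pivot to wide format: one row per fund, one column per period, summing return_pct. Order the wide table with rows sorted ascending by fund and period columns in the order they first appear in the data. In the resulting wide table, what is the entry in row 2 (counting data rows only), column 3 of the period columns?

With rows sorted ascending by fund, row 2 is fund=JB5. period columns in first-appearance order: q1_2018, q1_2019, q4_2018, q2_2018, q3_2018; column 3 is q4_2018.
Long rows with fund=JB5, period=q4_2018: 77.1 + 22.4 = 99.5.

99.5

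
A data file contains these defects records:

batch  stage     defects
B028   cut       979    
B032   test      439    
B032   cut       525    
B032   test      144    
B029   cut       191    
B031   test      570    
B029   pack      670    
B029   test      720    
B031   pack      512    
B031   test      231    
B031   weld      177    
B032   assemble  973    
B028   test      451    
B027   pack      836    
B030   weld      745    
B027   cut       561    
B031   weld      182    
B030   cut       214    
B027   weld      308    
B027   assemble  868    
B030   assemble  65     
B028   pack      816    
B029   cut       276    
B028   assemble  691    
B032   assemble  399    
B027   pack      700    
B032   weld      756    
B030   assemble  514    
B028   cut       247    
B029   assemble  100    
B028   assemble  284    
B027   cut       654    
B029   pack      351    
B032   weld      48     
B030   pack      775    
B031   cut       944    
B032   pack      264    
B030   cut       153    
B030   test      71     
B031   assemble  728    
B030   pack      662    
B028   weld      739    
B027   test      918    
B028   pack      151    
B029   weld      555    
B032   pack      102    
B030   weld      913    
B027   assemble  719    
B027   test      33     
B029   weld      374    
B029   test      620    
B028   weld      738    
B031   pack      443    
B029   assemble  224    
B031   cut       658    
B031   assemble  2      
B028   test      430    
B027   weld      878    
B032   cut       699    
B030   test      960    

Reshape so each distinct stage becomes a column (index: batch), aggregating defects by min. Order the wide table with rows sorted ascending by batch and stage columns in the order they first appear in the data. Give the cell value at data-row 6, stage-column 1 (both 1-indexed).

With rows sorted ascending by batch, row 6 is batch=B032. stage columns in first-appearance order: cut, test, pack, weld, assemble; column 1 is cut.
Long rows with batch=B032, stage=cut: min(525, 699) = 525.

525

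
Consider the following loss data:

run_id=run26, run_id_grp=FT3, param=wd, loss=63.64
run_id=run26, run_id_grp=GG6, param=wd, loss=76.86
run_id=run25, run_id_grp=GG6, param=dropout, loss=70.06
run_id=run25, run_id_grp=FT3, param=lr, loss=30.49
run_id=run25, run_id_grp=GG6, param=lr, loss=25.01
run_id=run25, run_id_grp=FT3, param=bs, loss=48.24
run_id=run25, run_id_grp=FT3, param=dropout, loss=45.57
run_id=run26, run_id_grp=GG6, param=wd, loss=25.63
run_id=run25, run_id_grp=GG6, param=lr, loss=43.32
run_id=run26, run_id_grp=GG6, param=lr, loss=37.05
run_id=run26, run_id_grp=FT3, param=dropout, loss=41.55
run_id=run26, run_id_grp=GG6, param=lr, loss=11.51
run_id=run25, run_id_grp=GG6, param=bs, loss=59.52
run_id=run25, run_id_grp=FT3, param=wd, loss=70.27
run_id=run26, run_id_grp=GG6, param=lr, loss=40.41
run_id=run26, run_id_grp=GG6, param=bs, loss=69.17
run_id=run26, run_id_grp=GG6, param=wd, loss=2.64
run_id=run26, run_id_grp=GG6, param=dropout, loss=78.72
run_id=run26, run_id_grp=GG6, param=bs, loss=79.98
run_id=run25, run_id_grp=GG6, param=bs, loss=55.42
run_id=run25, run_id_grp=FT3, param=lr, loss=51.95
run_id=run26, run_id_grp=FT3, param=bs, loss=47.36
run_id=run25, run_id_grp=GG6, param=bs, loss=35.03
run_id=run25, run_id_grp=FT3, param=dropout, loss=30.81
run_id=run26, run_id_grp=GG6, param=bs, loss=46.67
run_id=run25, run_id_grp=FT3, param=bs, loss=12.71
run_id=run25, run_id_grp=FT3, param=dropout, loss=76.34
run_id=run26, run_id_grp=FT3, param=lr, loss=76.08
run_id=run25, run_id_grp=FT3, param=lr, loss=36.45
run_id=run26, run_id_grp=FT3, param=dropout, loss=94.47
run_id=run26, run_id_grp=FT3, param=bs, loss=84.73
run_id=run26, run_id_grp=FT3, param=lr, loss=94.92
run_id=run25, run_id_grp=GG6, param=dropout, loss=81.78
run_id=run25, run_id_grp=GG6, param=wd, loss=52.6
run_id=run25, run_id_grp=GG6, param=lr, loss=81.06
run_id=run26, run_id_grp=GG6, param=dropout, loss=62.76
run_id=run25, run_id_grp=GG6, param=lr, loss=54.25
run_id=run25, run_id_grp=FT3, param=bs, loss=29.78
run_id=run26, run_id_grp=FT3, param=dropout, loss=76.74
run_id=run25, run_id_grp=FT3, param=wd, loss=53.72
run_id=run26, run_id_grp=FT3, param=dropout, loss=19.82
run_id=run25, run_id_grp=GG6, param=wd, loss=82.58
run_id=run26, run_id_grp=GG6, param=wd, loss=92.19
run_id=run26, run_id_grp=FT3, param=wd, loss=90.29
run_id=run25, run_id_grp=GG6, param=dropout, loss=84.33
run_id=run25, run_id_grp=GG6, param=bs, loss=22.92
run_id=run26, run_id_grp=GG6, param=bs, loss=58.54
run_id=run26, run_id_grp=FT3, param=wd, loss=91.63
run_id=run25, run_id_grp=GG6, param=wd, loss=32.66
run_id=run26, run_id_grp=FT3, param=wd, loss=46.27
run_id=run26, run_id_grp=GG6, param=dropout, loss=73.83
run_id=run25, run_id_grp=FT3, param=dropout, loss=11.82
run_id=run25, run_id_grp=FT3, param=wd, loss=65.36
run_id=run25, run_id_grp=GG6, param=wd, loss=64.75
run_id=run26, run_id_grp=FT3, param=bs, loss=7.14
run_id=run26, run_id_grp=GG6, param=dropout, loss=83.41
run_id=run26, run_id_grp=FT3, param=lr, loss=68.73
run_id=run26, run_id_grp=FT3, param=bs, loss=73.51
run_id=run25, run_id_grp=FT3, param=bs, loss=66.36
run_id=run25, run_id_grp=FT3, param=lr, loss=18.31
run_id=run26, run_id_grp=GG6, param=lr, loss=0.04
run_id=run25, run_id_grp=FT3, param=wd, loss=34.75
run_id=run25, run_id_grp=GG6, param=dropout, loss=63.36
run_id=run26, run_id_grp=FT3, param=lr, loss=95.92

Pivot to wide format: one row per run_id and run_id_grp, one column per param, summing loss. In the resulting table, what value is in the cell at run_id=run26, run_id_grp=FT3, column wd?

Rows with run_id=run26, run_id_grp=FT3 and param=wd: loss values are 63.64, 90.29, 91.63, 46.27.
63.64 + 90.29 + 91.63 + 46.27 = 291.83.

291.83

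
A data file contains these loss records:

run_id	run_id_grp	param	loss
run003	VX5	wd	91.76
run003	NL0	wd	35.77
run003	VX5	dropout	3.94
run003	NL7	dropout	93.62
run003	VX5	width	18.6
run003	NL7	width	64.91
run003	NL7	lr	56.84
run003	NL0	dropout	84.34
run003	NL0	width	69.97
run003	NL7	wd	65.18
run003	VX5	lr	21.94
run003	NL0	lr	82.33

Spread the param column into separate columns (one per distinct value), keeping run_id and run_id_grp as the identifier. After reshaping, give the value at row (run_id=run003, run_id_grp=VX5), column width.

Wide layout: rows indexed by run_id and run_id_grp, columns are the 4 distinct param values (wd, dropout, width, lr).
Cell (run_id=run003, run_id_grp=VX5, param=width) draws from the long row where run_id=run003, run_id_grp=VX5 and param=width, which has loss=18.6.

18.6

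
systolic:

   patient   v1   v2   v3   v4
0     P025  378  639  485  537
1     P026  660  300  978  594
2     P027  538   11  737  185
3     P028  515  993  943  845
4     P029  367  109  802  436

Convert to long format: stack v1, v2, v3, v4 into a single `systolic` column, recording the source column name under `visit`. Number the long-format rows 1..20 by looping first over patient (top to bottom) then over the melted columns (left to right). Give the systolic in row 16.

845

20 rows total (5 × 4). Row 16: index ⌊(16-1)/4⌋ = 3 into patient → P028; (16-1) mod 4 = 3 into the melted columns → v4.
So row 16 is (P028, v4, 845); systolic = 845.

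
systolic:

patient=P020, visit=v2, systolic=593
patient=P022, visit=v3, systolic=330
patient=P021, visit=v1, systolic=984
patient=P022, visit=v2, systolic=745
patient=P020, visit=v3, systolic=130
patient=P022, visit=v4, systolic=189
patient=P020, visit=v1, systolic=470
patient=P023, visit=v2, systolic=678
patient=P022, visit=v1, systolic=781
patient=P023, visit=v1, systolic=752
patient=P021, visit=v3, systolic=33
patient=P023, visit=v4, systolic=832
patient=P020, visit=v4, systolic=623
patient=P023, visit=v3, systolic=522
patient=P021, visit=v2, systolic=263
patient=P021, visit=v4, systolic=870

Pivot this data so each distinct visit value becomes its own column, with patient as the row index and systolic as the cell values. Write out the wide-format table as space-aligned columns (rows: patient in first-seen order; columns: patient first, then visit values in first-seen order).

patient  v2   v3   v1   v4 
P020     593  130  470  623
P022     745  330  781  189
P021     263  33   984  870
P023     678  522  752  832

Columns: patient plus the 4 distinct visit values (v2, v3, v1, v4).
For example, row P020 column v2 takes systolic=593 from the long row (P020, v2).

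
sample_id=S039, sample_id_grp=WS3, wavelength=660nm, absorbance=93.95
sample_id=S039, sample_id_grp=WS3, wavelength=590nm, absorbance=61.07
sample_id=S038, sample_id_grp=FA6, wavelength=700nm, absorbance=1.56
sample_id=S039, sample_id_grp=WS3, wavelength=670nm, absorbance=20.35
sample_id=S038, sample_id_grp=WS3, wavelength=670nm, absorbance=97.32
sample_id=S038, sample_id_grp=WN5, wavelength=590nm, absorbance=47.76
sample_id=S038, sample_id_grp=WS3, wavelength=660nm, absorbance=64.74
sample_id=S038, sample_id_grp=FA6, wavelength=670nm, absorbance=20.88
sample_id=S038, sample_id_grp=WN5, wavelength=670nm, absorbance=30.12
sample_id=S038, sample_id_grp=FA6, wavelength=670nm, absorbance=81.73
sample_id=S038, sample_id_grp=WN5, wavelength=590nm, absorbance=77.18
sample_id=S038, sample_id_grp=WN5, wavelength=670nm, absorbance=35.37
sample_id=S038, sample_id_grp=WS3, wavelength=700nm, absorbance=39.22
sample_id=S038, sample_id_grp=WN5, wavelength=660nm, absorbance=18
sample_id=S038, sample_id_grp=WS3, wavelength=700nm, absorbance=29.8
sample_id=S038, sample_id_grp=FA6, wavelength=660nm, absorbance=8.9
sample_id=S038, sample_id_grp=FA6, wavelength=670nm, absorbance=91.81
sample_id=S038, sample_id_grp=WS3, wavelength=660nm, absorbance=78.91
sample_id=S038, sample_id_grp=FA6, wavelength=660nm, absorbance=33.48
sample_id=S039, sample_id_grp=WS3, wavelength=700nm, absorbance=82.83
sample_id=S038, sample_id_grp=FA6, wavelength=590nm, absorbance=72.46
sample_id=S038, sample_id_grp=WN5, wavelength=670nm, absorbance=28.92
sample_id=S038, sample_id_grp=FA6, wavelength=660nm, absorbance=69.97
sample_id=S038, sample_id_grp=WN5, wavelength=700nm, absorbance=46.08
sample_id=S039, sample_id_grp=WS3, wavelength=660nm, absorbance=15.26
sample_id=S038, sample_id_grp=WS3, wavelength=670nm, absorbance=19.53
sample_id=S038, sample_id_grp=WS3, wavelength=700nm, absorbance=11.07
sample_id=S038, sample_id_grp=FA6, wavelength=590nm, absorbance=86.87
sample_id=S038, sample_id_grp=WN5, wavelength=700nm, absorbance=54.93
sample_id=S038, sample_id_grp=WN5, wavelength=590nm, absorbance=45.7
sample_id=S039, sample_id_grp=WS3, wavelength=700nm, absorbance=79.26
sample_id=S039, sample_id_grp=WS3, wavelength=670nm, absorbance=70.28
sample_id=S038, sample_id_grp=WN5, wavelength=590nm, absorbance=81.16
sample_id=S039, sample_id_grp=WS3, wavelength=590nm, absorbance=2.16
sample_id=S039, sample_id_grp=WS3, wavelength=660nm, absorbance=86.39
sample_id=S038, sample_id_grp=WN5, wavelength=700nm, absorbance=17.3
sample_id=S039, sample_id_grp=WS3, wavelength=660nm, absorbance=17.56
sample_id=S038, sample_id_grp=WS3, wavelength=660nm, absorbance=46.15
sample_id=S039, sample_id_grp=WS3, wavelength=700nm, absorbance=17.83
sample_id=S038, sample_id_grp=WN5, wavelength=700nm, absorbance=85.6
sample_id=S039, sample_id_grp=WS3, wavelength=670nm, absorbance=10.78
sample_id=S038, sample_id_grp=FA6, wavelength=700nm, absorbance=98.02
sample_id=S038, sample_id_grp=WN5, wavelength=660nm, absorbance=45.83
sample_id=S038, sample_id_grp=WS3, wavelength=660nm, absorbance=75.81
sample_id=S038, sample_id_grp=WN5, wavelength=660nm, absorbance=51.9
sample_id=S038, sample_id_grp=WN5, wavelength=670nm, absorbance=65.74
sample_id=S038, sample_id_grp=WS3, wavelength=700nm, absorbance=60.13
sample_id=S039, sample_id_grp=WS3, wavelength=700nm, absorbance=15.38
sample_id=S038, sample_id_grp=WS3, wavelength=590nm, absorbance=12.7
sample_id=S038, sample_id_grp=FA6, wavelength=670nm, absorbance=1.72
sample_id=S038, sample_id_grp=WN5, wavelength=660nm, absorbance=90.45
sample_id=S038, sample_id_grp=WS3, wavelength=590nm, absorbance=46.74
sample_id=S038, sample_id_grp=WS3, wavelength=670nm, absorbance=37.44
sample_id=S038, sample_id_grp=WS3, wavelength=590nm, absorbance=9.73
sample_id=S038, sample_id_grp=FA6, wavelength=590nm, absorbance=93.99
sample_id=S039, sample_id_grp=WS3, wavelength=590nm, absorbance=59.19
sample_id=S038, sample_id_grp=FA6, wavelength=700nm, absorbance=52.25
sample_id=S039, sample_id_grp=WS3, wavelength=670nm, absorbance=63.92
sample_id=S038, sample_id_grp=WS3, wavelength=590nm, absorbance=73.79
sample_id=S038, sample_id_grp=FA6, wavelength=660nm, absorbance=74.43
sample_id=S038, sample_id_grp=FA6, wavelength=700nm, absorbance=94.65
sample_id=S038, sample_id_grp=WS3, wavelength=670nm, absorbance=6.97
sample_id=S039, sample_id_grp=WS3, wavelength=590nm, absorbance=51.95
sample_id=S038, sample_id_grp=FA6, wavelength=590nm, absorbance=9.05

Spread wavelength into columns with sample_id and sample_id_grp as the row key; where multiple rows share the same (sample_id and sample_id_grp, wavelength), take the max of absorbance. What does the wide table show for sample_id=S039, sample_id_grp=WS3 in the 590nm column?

Rows with sample_id=S039, sample_id_grp=WS3 and wavelength=590nm: absorbance values are 61.07, 2.16, 59.19, 51.95.
max(61.07, 2.16, 59.19, 51.95) = 61.07.

61.07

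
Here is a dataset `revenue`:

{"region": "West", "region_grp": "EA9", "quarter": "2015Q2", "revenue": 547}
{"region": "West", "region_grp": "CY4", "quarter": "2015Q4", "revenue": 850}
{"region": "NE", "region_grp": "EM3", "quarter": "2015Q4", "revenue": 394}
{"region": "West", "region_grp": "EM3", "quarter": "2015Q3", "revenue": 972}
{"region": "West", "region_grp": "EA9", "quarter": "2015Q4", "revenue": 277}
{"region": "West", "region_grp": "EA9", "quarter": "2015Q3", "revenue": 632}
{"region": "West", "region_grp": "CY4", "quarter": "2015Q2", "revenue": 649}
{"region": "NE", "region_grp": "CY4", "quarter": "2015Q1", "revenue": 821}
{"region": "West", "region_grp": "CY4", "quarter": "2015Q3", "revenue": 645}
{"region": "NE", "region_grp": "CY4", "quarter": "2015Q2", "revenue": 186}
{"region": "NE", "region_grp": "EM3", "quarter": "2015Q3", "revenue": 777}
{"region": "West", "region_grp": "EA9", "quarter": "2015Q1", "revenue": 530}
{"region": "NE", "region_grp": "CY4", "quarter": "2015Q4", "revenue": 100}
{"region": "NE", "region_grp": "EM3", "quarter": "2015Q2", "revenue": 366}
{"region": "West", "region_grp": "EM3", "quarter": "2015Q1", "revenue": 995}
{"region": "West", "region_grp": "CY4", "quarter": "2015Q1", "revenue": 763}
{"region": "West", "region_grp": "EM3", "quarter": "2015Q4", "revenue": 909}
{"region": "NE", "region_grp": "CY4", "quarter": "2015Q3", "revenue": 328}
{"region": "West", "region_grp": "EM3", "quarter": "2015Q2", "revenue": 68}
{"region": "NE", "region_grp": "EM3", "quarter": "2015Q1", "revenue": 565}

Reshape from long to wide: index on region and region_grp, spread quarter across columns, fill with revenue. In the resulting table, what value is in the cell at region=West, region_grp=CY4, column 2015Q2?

Wide layout: rows indexed by region and region_grp, columns are the 4 distinct quarter values (2015Q2, 2015Q4, 2015Q3, 2015Q1).
Cell (region=West, region_grp=CY4, quarter=2015Q2) draws from the long row where region=West, region_grp=CY4 and quarter=2015Q2, which has revenue=649.

649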